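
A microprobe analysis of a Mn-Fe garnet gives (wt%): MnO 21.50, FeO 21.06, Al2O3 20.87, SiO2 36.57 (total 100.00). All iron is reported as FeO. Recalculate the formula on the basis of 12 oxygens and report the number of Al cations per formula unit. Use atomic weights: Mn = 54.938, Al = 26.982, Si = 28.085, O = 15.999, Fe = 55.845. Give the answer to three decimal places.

MnO: 21.50/70.937 = 0.30309 mol → 0.30309 mol Mn, 0.30309 mol O.
FeO: 21.06/71.844 = 0.29314 mol → 0.29314 mol Fe, 0.29314 mol O.
Al2O3: 20.87/101.961 = 0.20469 mol → 0.40938 mol Al, 0.61407 mol O.
SiO2: 36.57/60.083 = 0.60866 mol → 0.60866 mol Si, 1.21732 mol O.
Total oxygen = 2.42762 mol. Normalization factor = 12/2.42762 = 4.94311.
Al per 12 O = 0.40938 × 4.94311 = 2.024.

2.024 Al apfu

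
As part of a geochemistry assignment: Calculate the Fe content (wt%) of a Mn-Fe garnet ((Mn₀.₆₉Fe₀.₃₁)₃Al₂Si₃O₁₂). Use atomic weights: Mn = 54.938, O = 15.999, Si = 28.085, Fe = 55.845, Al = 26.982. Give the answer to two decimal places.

10.47 wt%

Molar mass of (Mn₀.₆₉Fe₀.₃₁)₃Al₂Si₃O₁₂: 2.07×54.938 + 0.93×55.845 + 2×26.982 + 3×28.085 + 12×15.999 = 495.865 g/mol.
Mass of Fe per formula unit: 0.93 × 55.845 = 51.936 g.
Weight fraction Fe = 51.936 / 495.865 = 0.1047.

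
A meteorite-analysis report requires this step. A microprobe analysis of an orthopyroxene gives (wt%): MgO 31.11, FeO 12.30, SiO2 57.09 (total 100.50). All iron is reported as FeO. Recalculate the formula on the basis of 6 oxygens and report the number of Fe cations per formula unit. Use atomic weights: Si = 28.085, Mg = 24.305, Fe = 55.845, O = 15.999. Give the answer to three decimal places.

MgO (M=40.304): mol = 0.77188; Mg = 0.77188, O = 0.77188.
FeO (M=71.844): mol = 0.17120; Fe = 0.17120, O = 0.17120.
SiO2 (M=60.083): mol = 0.95019; Si = 0.95019, O = 1.90038.
ΣO = 2.84346; factor = 6/ΣO = 2.11011.
Fe apfu = 0.17120 × 2.11011 = 0.361.

0.361 Fe apfu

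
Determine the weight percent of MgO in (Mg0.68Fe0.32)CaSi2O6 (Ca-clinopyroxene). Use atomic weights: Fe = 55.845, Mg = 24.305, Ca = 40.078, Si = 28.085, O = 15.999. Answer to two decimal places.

12.09 wt%

Formula mass = 226.640 g/mol.
0.68 Mg → 0.6800 mol MgO per formula unit; M(MgO) = 40.304, so MgO mass = 27.407 g.
27.407/226.640 × 100 = 12.09 wt%.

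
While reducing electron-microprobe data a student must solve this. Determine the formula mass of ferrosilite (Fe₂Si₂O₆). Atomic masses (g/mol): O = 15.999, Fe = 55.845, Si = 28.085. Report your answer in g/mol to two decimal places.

263.85 g/mol

Fe: 2 × 55.845 = 111.6900
Si: 2 × 28.085 = 56.1700
O: 6 × 15.999 = 95.9940
Summing the contributions gives the formula mass.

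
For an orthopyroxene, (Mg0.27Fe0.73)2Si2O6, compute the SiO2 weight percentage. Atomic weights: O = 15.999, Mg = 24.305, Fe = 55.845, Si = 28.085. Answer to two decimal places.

Molar mass of (Mg0.27Fe0.73)2Si2O6 = 0.54*24.305 + 1.46*55.845 + 2*28.085 + 6*15.999 = 246.822 g/mol.
Each formula unit contains 2 Si, equivalent to 2/1 = 2.0000 mol SiO2.
M(SiO2) = 1×28.085 + 2×15.999 = 60.083 g/mol.
Mass of SiO2 per formula unit = 2.0000 × 60.083 = 120.166 g.
SiO2 wt% = 120.166 / 246.822 × 100 = 48.69%.

48.69 wt%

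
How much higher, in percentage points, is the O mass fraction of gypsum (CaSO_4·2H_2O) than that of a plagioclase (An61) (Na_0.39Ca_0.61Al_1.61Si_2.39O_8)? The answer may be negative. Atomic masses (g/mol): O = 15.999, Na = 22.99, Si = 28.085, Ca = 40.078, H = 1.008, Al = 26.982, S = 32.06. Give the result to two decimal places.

8.70 percentage points

First mineral: 95.994 g O in 172.164 g formula = 55.76 wt% O.
Second mineral: 127.992 g O in 271.970 g formula = 47.06 wt% O.
55.76% − 47.06% gives a difference of 8.70 percentage points.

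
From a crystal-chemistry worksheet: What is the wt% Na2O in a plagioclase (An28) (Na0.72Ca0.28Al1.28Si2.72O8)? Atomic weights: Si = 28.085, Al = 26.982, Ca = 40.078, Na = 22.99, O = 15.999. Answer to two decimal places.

Molar mass of Na0.72Ca0.28Al1.28Si2.72O8 = 0.72*22.99 + 0.28*40.078 + 1.28*26.982 + 2.72*28.085 + 8*15.999 = 266.695 g/mol.
Each formula unit contains 0.72 Na, equivalent to 0.72/2 = 0.3600 mol Na2O.
M(Na2O) = 2×22.99 + 1×15.999 = 61.979 g/mol.
Mass of Na2O per formula unit = 0.3600 × 61.979 = 22.312 g.
Na2O wt% = 22.312 / 266.695 × 100 = 8.37%.

8.37 wt%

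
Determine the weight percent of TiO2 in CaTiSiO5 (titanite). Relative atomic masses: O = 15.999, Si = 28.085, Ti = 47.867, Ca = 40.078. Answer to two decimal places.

40.74 wt%

Formula mass = 196.025 g/mol.
1 Ti → 1.0000 mol TiO2 per formula unit; M(TiO2) = 79.865, so TiO2 mass = 79.865 g.
79.865/196.025 × 100 = 40.74 wt%.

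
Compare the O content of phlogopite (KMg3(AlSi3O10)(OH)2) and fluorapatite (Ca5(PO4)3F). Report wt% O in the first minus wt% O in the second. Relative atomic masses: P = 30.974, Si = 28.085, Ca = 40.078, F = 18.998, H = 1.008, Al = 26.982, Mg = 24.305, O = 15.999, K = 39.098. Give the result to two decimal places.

O in KMg3(AlSi3O10)(OH)2: molar mass 417.254 g/mol; 12×15.999 = 191.988 g → 46.01 wt%.
O in Ca5(PO4)3F: molar mass 504.298 g/mol; 12×15.999 = 191.988 g → 38.07 wt%.
Difference = 46.01 − 38.07 = 7.94 percentage points.

7.94 percentage points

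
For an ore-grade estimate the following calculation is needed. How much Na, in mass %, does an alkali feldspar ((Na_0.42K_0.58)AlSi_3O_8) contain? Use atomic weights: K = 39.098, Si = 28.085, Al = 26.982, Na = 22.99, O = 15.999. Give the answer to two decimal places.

3.56 mass %

Formula mass = 0.42*22.99 + 0.58*39.098 + 1*26.982 + 3*28.085 + 8*15.999 = 271.562 g/mol, of which 9.656 g is Na.
So Na makes up 9.656/271.562 = 0.0356 of the mass, i.e. 3.56%.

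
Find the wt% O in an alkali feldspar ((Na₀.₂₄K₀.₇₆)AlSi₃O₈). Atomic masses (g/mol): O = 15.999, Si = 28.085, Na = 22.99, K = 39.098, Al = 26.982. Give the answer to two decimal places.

46.63 weight percent

M((Na₀.₂₄K₀.₇₆)AlSi₃O₈) = 274.461 g/mol.
O contributes 8 × 15.999 = 127.992 g per mole.
127.992/274.461 = 0.4663 → 46.63%.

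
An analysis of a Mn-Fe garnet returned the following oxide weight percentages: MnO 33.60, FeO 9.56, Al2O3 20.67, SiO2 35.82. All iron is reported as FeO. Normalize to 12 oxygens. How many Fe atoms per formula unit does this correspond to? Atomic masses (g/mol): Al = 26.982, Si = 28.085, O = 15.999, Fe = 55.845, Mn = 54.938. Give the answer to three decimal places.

33.60 wt% MnO ÷ 70.937 g/mol = 0.47366 mol, giving 0.47366 Mn and 0.47366 O.
9.56 wt% FeO ÷ 71.844 g/mol = 0.13307 mol, giving 0.13307 Fe and 0.13307 O.
20.67 wt% Al2O3 ÷ 101.961 g/mol = 0.20272 mol, giving 0.40544 Al and 0.60816 O.
35.82 wt% SiO2 ÷ 60.083 g/mol = 0.59618 mol, giving 0.59618 Si and 1.19236 O.
Oxygen sums to 2.40725; scaling by 12/2.40725 = 4.98494 puts the formula on 12 O.
Fe: 0.13307 × 4.98494 = 0.663 atoms per formula unit.

0.663 Fe apfu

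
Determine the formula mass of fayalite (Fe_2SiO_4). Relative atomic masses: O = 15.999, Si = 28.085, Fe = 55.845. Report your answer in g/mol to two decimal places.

M = 2*55.845 + 1*28.085 + 4*15.999

203.77 g/mol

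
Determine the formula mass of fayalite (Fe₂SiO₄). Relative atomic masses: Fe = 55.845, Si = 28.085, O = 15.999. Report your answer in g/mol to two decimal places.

M = 2*55.845 + 1*28.085 + 4*15.999

203.77 g/mol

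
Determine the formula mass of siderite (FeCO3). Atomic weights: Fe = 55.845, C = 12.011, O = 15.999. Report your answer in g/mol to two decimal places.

115.85 g/mol

Fe: 1 × 55.845 = 55.8450
C: 1 × 12.011 = 12.0110
O: 3 × 15.999 = 47.9970
Summing the contributions gives the formula mass.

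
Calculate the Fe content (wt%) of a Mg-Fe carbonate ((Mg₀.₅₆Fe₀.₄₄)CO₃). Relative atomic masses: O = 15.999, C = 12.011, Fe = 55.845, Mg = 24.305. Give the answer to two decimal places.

Molar mass of (Mg₀.₅₆Fe₀.₄₄)CO₃: 0.56*24.305 + 0.44*55.845 + 1*12.011 + 3*15.999 = 98.191 g/mol.
Mass of Fe per formula unit: 0.44 × 55.845 = 24.572 g.
Weight fraction Fe = 24.572 / 98.191 = 0.2502.

25.02 wt%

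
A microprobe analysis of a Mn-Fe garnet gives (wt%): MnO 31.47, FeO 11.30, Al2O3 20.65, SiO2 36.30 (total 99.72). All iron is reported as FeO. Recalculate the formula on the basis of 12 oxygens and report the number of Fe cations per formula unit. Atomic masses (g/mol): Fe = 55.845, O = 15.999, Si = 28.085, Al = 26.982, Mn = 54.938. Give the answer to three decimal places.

MnO (M=70.937): mol = 0.44363; Mn = 0.44363, O = 0.44363.
FeO (M=71.844): mol = 0.15729; Fe = 0.15729, O = 0.15729.
Al2O3 (M=101.961): mol = 0.20253; Al = 0.40506, O = 0.60759.
SiO2 (M=60.083): mol = 0.60416; Si = 0.60416, O = 1.20832.
ΣO = 2.41683; factor = 12/ΣO = 4.96518.
Fe apfu = 0.15729 × 4.96518 = 0.781.

0.781 Fe apfu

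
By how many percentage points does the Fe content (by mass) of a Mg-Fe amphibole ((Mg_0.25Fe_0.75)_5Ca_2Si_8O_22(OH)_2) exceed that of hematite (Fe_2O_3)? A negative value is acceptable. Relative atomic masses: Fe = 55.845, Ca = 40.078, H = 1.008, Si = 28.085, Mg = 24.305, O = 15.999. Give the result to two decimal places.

First mineral: 209.419 g Fe in 930.628 g formula = 22.50 wt% Fe.
Second mineral: 111.690 g Fe in 159.687 g formula = 69.94 wt% Fe.
22.50% − 69.94% gives a difference of -47.44 percentage points.

-47.44 percentage points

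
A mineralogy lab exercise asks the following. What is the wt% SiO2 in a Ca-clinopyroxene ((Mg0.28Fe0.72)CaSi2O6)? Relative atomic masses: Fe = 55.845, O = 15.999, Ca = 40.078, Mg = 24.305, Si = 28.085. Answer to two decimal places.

Formula mass = 239.256 g/mol.
2 Si → 2.0000 mol SiO2 per formula unit; M(SiO2) = 60.083, so SiO2 mass = 120.166 g.
120.166/239.256 × 100 = 50.22 wt%.

50.22 wt%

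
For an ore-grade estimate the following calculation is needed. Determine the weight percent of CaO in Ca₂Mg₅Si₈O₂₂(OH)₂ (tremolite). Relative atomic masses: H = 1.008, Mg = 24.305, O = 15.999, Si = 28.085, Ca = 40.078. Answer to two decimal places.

Formula mass = 812.353 g/mol.
2 Ca → 2.0000 mol CaO per formula unit; M(CaO) = 56.077, so CaO mass = 112.154 g.
112.154/812.353 × 100 = 13.81 wt%.

13.81 wt%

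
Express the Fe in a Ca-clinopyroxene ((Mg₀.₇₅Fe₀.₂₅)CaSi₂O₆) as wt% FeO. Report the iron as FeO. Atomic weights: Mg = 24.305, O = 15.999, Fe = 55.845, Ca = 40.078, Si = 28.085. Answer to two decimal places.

8.00 wt%

Molar mass of (Mg₀.₇₅Fe₀.₂₅)CaSi₂O₆ = 0.75*24.305 + 0.25*55.845 + 1*40.078 + 2*28.085 + 6*15.999 = 224.432 g/mol.
Each formula unit contains 0.25 Fe, equivalent to 0.25/1 = 0.2500 mol FeO.
M(FeO) = 1×55.845 + 1×15.999 = 71.844 g/mol.
Mass of FeO per formula unit = 0.2500 × 71.844 = 17.961 g.
FeO wt% = 17.961 / 224.432 × 100 = 8.00%.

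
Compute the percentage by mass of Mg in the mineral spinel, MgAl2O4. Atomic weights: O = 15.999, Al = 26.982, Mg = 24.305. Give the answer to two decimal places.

M(MgAl2O4) = 142.265 g/mol.
Mg contributes 1 × 24.305 = 24.305 g per mole.
24.305/142.265 = 0.1708 → 17.08%.

17.08 mass %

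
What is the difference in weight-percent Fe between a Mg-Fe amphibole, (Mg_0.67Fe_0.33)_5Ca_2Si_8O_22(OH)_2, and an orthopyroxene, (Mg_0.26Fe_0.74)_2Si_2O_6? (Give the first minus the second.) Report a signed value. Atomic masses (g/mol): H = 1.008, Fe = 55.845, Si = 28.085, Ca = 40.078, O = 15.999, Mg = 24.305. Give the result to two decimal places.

-22.74 percentage points

First mineral: 92.144 g Fe in 864.394 g formula = 10.66 wt% Fe.
Second mineral: 82.651 g Fe in 247.453 g formula = 33.40 wt% Fe.
10.66% − 33.40% gives a difference of -22.74 percentage points.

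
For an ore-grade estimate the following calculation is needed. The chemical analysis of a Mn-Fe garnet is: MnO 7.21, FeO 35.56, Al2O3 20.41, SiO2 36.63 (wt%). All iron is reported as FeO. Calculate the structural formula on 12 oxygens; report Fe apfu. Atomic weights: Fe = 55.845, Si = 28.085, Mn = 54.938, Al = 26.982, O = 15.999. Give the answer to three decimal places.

7.21 wt% MnO ÷ 70.937 g/mol = 0.10164 mol, giving 0.10164 Mn and 0.10164 O.
35.56 wt% FeO ÷ 71.844 g/mol = 0.49496 mol, giving 0.49496 Fe and 0.49496 O.
20.41 wt% Al2O3 ÷ 101.961 g/mol = 0.20017 mol, giving 0.40034 Al and 0.60051 O.
36.63 wt% SiO2 ÷ 60.083 g/mol = 0.60966 mol, giving 0.60966 Si and 1.21932 O.
Oxygen sums to 2.41643; scaling by 12/2.41643 = 4.96600 puts the formula on 12 O.
Fe: 0.49496 × 4.96600 = 2.458 atoms per formula unit.

2.458 Fe apfu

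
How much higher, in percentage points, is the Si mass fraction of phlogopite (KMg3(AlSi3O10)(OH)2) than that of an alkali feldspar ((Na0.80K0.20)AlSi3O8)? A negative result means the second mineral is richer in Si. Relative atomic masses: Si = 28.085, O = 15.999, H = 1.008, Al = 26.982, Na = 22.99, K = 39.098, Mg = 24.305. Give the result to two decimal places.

-11.55 percentage points

Si in KMg3(AlSi3O10)(OH)2: molar mass 417.254 g/mol; 3×28.085 = 84.255 g → 20.19 wt%.
Si in (Na0.80K0.20)AlSi3O8: molar mass 265.441 g/mol; 3×28.085 = 84.255 g → 31.74 wt%.
Difference = 20.19 − 31.74 = -11.55 percentage points.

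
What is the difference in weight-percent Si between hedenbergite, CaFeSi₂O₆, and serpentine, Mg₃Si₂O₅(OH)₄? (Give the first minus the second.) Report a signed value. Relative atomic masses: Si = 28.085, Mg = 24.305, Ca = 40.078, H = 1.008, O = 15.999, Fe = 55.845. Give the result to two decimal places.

First mineral: 56.170 g Si in 248.087 g formula = 22.64 wt% Si.
Second mineral: 56.170 g Si in 277.108 g formula = 20.27 wt% Si.
22.64% − 20.27% gives a difference of 2.37 percentage points.

2.37 percentage points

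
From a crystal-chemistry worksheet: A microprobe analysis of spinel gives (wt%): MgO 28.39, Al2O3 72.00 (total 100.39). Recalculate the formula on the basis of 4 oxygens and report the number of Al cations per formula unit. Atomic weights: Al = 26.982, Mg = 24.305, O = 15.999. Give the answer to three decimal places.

MgO: 28.39/40.304 = 0.70440 mol → 0.70440 mol Mg, 0.70440 mol O.
Al2O3: 72.00/101.961 = 0.70615 mol → 1.41230 mol Al, 2.11845 mol O.
Total oxygen = 2.82285 mol. Normalization factor = 4/2.82285 = 1.41701.
Al per 4 O = 1.41230 × 1.41701 = 2.001.

2.001 Al apfu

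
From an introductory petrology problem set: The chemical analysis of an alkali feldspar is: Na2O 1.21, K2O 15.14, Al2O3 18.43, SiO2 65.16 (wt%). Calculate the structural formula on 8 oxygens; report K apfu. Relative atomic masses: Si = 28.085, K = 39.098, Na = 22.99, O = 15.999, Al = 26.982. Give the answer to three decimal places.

0.889 K apfu

Na2O: 1.21/61.979 = 0.01952 mol → 0.03904 mol Na, 0.01952 mol O.
K2O: 15.14/94.195 = 0.16073 mol → 0.32146 mol K, 0.16073 mol O.
Al2O3: 18.43/101.961 = 0.18076 mol → 0.36152 mol Al, 0.54228 mol O.
SiO2: 65.16/60.083 = 1.08450 mol → 1.08450 mol Si, 2.16900 mol O.
Total oxygen = 2.89153 mol. Normalization factor = 8/2.89153 = 2.76670.
K per 8 O = 0.32146 × 2.76670 = 0.889.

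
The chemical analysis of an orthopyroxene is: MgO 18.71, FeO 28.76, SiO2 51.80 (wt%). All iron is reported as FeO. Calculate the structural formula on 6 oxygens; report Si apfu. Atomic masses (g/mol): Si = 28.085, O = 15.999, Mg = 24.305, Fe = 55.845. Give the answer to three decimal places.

MgO: 18.71/40.304 = 0.46422 mol → 0.46422 mol Mg, 0.46422 mol O.
FeO: 28.76/71.844 = 0.40031 mol → 0.40031 mol Fe, 0.40031 mol O.
SiO2: 51.80/60.083 = 0.86214 mol → 0.86214 mol Si, 1.72428 mol O.
Total oxygen = 2.58881 mol. Normalization factor = 6/2.58881 = 2.31767.
Si per 6 O = 0.86214 × 2.31767 = 1.998.

1.998 Si apfu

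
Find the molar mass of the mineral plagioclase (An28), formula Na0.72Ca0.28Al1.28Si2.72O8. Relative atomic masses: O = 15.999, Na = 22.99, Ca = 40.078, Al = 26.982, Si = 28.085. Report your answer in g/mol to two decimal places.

266.69 g/mol

The formula mass is the sum 0.72×22.99 + 0.28×40.078 + 1.28×26.982 + 2.72×28.085 + 8×15.999.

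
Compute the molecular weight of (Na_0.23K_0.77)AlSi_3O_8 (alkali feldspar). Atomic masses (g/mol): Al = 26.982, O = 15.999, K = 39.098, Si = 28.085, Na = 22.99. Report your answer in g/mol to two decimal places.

274.62 g/mol

M = 0.23×22.99 + 0.77×39.098 + 1×26.982 + 3×28.085 + 8×15.999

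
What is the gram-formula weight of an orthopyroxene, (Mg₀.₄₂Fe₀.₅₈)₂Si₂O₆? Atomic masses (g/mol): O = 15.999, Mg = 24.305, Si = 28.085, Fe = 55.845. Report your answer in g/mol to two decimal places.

Mg: 0.84 × 24.305 = 20.4162
Fe: 1.16 × 55.845 = 64.7802
Si: 2 × 28.085 = 56.1700
O: 6 × 15.999 = 95.9940
Summing the contributions gives the formula mass.

237.36 g/mol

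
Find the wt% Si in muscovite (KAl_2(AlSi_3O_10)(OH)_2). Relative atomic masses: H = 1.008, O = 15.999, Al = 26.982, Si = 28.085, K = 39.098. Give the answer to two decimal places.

M(KAl_2(AlSi_3O_10)(OH)_2) = 398.303 g/mol.
Si contributes 3 × 28.085 = 84.255 g per mole.
84.255/398.303 = 0.2115 → 21.15%.

21.15 wt%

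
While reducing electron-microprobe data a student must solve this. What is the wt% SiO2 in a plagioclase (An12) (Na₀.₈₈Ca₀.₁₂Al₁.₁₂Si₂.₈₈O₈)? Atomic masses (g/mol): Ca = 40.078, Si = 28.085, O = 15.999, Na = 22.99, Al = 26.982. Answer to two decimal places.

65.51 wt%

M(Na₀.₈₈Ca₀.₁₂Al₁.₁₂Si₂.₈₈O₈) = 264.137 g/mol; M(SiO2) = 60.083 g/mol.
Moles SiO2 per formula unit = 2.88 Si ÷ 1 = 2.8800.
SiO2 fraction = (2.8800 × 60.083) / 264.137 = 173.039/264.137 = 0.6551.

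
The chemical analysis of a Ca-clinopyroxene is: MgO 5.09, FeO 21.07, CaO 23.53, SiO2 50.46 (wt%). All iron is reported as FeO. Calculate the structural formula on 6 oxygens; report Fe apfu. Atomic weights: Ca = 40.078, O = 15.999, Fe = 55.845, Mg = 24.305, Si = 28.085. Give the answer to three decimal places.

0.699 Fe apfu

MgO (M=40.304): mol = 0.12629; Mg = 0.12629, O = 0.12629.
FeO (M=71.844): mol = 0.29327; Fe = 0.29327, O = 0.29327.
CaO (M=56.077): mol = 0.41960; Ca = 0.41960, O = 0.41960.
SiO2 (M=60.083): mol = 0.83984; Si = 0.83984, O = 1.67968.
ΣO = 2.51884; factor = 6/ΣO = 2.38205.
Fe apfu = 0.29327 × 2.38205 = 0.699.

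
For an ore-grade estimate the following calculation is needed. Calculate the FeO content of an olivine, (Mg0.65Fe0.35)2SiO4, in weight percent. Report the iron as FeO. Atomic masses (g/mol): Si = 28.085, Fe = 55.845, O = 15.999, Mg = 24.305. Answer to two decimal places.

30.90 wt%

Molar mass of (Mg0.65Fe0.35)2SiO4 = 1.30·24.305 + 0.70·55.845 + 1·28.085 + 4·15.999 = 162.769 g/mol.
Each formula unit contains 0.70 Fe, equivalent to 0.70/1 = 0.7000 mol FeO.
M(FeO) = 1×55.845 + 1×15.999 = 71.844 g/mol.
Mass of FeO per formula unit = 0.7000 × 71.844 = 50.291 g.
FeO wt% = 50.291 / 162.769 × 100 = 30.90%.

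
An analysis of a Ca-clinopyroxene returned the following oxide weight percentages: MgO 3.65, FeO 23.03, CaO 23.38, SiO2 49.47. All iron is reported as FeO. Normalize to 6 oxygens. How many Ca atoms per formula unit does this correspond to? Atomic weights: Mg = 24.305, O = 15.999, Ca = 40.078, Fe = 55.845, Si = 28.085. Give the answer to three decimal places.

1.011 Ca apfu

3.65 wt% MgO ÷ 40.304 g/mol = 0.09056 mol, giving 0.09056 Mg and 0.09056 O.
23.03 wt% FeO ÷ 71.844 g/mol = 0.32056 mol, giving 0.32056 Fe and 0.32056 O.
23.38 wt% CaO ÷ 56.077 g/mol = 0.41693 mol, giving 0.41693 Ca and 0.41693 O.
49.47 wt% SiO2 ÷ 60.083 g/mol = 0.82336 mol, giving 0.82336 Si and 1.64672 O.
Oxygen sums to 2.47477; scaling by 6/2.47477 = 2.42447 puts the formula on 6 O.
Ca: 0.41693 × 2.42447 = 1.011 atoms per formula unit.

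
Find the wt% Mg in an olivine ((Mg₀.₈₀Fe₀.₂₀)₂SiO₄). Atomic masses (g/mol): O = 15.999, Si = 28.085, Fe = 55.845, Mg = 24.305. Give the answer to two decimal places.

25.37 wt%

Formula mass = 1.60×24.305 + 0.40×55.845 + 1×28.085 + 4×15.999 = 153.307 g/mol, of which 38.888 g is Mg.
So Mg makes up 38.888/153.307 = 0.2537 of the mass, i.e. 25.37%.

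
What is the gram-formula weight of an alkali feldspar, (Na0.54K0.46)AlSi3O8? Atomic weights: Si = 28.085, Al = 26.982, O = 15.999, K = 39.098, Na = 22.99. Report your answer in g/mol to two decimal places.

M = 0.54·22.99 + 0.46·39.098 + 1·26.982 + 3·28.085 + 8·15.999

269.63 g/mol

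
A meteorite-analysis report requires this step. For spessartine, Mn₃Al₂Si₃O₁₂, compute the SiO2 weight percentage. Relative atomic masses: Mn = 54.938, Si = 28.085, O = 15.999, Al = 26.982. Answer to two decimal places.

Molar mass of Mn₃Al₂Si₃O₁₂ = 3×54.938 + 2×26.982 + 3×28.085 + 12×15.999 = 495.021 g/mol.
Each formula unit contains 3 Si, equivalent to 3/1 = 3.0000 mol SiO2.
M(SiO2) = 1×28.085 + 2×15.999 = 60.083 g/mol.
Mass of SiO2 per formula unit = 3.0000 × 60.083 = 180.249 g.
SiO2 wt% = 180.249 / 495.021 × 100 = 36.41%.

36.41 wt%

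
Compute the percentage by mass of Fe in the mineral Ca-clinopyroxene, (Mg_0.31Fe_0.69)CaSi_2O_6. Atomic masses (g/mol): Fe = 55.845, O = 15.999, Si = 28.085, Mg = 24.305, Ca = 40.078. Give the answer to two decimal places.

16.17 wt%

Formula mass = 0.31*24.305 + 0.69*55.845 + 1*40.078 + 2*28.085 + 6*15.999 = 238.310 g/mol, of which 38.533 g is Fe.
So Fe makes up 38.533/238.310 = 0.1617 of the mass, i.e. 16.17%.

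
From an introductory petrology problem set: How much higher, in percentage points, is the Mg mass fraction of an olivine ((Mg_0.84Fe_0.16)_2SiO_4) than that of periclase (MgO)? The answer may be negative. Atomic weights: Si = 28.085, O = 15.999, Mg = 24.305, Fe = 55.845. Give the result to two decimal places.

Mg in (Mg_0.84Fe_0.16)_2SiO_4: molar mass 150.784 g/mol; 1.68×24.305 = 40.832 g → 27.08 wt%.
Mg in MgO: molar mass 40.304 g/mol; 1×24.305 = 24.305 g → 60.30 wt%.
Difference = 27.08 − 60.30 = -33.22 percentage points.

-33.22 percentage points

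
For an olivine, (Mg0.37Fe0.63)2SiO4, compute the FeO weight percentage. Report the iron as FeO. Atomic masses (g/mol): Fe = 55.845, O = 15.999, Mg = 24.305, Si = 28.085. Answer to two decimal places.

Molar mass of (Mg0.37Fe0.63)2SiO4 = 0.74×24.305 + 1.26×55.845 + 1×28.085 + 4×15.999 = 180.431 g/mol.
Each formula unit contains 1.26 Fe, equivalent to 1.26/1 = 1.2600 mol FeO.
M(FeO) = 1×55.845 + 1×15.999 = 71.844 g/mol.
Mass of FeO per formula unit = 1.2600 × 71.844 = 90.523 g.
FeO wt% = 90.523 / 180.431 × 100 = 50.17%.

50.17 wt%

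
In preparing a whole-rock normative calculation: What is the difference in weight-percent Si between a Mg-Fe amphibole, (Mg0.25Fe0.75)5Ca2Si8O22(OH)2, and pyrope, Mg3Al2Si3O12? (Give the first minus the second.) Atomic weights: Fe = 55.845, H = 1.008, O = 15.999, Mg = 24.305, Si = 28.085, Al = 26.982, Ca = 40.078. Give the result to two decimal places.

3.24 percentage points

Si in (Mg0.25Fe0.75)5Ca2Si8O22(OH)2: molar mass 930.628 g/mol; 8×28.085 = 224.680 g → 24.14 wt%.
Si in Mg3Al2Si3O12: molar mass 403.122 g/mol; 3×28.085 = 84.255 g → 20.90 wt%.
Difference = 24.14 − 20.90 = 3.24 percentage points.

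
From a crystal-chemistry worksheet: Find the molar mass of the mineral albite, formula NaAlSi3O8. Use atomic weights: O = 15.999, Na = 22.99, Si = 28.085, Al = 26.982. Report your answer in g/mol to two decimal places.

The formula mass is the sum 1×22.99 + 1×26.982 + 3×28.085 + 8×15.999.

262.22 g/mol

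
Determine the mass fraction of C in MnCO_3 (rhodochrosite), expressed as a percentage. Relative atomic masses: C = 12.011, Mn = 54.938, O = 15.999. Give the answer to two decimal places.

M(MnCO_3) = 114.946 g/mol.
C contributes 1 × 12.011 = 12.011 g per mole.
12.011/114.946 = 0.1045 → 10.45%.

10.45 mass %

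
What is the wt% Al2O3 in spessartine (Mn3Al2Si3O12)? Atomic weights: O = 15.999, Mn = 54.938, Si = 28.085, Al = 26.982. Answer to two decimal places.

20.60 wt%

Molar mass of Mn3Al2Si3O12 = 3*54.938 + 2*26.982 + 3*28.085 + 12*15.999 = 495.021 g/mol.
Each formula unit contains 2 Al, equivalent to 2/2 = 1.0000 mol Al2O3.
M(Al2O3) = 2×26.982 + 3×15.999 = 101.961 g/mol.
Mass of Al2O3 per formula unit = 1.0000 × 101.961 = 101.961 g.
Al2O3 wt% = 101.961 / 495.021 × 100 = 20.60%.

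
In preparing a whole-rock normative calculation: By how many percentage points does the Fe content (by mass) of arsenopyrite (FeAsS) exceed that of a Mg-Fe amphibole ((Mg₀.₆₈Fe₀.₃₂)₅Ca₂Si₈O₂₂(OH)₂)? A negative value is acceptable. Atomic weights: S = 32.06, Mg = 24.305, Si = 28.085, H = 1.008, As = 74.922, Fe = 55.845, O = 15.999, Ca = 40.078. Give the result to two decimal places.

23.94 percentage points

Fe in FeAsS: molar mass 162.827 g/mol; 1×55.845 = 55.845 g → 34.30 wt%.
Fe in (Mg₀.₆₈Fe₀.₃₂)₅Ca₂Si₈O₂₂(OH)₂: molar mass 862.817 g/mol; 1.60×55.845 = 89.352 g → 10.36 wt%.
Difference = 34.30 − 10.36 = 23.94 percentage points.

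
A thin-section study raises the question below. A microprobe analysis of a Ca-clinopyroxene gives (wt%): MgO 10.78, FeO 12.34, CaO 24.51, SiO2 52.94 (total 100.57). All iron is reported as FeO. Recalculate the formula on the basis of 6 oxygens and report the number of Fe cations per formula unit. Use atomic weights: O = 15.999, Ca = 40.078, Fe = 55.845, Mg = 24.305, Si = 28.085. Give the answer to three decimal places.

MgO (M=40.304): mol = 0.26747; Mg = 0.26747, O = 0.26747.
FeO (M=71.844): mol = 0.17176; Fe = 0.17176, O = 0.17176.
CaO (M=56.077): mol = 0.43708; Ca = 0.43708, O = 0.43708.
SiO2 (M=60.083): mol = 0.88111; Si = 0.88111, O = 1.76222.
ΣO = 2.63853; factor = 6/ΣO = 2.27399.
Fe apfu = 0.17176 × 2.27399 = 0.391.

0.391 Fe apfu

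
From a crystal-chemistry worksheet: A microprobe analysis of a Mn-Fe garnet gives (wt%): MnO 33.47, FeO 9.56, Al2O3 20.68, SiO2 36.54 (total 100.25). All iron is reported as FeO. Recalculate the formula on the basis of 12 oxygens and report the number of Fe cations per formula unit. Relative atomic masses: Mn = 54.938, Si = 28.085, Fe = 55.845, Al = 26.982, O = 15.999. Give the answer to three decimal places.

MnO: 33.47/70.937 = 0.47183 mol → 0.47183 mol Mn, 0.47183 mol O.
FeO: 9.56/71.844 = 0.13307 mol → 0.13307 mol Fe, 0.13307 mol O.
Al2O3: 20.68/101.961 = 0.20282 mol → 0.40564 mol Al, 0.60846 mol O.
SiO2: 36.54/60.083 = 0.60816 mol → 0.60816 mol Si, 1.21632 mol O.
Total oxygen = 2.42968 mol. Normalization factor = 12/2.42968 = 4.93892.
Fe per 12 O = 0.13307 × 4.93892 = 0.657.

0.657 Fe apfu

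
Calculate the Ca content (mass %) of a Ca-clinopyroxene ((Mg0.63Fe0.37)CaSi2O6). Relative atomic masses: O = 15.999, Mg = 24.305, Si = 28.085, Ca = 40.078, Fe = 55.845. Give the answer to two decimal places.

17.56 mass %

M((Mg0.63Fe0.37)CaSi2O6) = 228.217 g/mol.
Ca contributes 1 × 40.078 = 40.078 g per mole.
40.078/228.217 = 0.1756 → 17.56%.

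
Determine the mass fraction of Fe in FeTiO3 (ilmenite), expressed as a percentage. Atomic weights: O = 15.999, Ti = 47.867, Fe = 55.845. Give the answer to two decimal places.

Formula mass = 1·55.845 + 1·47.867 + 3·15.999 = 151.709 g/mol, of which 55.845 g is Fe.
So Fe makes up 55.845/151.709 = 0.3681 of the mass, i.e. 36.81%.

36.81 mass %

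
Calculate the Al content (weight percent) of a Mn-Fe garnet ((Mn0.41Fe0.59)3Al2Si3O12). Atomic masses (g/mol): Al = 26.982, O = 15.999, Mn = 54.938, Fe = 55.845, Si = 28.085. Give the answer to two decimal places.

Formula mass = 1.23*54.938 + 1.77*55.845 + 2*26.982 + 3*28.085 + 12*15.999 = 496.626 g/mol, of which 53.964 g is Al.
So Al makes up 53.964/496.626 = 0.1087 of the mass, i.e. 10.87%.

10.87 weight percent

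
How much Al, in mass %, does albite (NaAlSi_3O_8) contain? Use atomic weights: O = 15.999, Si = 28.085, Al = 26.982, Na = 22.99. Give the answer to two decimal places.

10.29 mass %

M(NaAlSi_3O_8) = 262.219 g/mol.
Al contributes 1 × 26.982 = 26.982 g per mole.
26.982/262.219 = 0.1029 → 10.29%.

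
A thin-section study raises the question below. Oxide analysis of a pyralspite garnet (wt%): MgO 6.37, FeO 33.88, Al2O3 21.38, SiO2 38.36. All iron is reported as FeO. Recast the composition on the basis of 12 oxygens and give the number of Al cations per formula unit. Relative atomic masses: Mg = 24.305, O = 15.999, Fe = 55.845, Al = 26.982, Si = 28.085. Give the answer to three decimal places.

MgO: 6.37/40.304 = 0.15805 mol → 0.15805 mol Mg, 0.15805 mol O.
FeO: 33.88/71.844 = 0.47158 mol → 0.47158 mol Fe, 0.47158 mol O.
Al2O3: 21.38/101.961 = 0.20969 mol → 0.41938 mol Al, 0.62907 mol O.
SiO2: 38.36/60.083 = 0.63845 mol → 0.63845 mol Si, 1.27690 mol O.
Total oxygen = 2.53560 mol. Normalization factor = 12/2.53560 = 4.73261.
Al per 12 O = 0.41938 × 4.73261 = 1.985.

1.985 Al apfu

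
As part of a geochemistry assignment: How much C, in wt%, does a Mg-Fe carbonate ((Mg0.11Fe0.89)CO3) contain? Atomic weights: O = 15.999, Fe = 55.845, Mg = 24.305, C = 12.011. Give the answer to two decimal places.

10.69 wt%

M((Mg0.11Fe0.89)CO3) = 112.384 g/mol.
C contributes 1 × 12.011 = 12.011 g per mole.
12.011/112.384 = 0.1069 → 10.69%.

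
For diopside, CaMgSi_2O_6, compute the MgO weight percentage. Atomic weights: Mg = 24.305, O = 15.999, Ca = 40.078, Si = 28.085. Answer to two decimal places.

18.61 wt%

M(CaMgSi_2O_6) = 216.547 g/mol; M(MgO) = 40.304 g/mol.
Moles MgO per formula unit = 1 Mg ÷ 1 = 1.0000.
MgO fraction = (1.0000 × 40.304) / 216.547 = 40.304/216.547 = 0.1861.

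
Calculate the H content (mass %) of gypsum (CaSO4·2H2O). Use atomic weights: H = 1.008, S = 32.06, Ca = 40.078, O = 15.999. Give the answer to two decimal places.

M(CaSO4·2H2O) = 172.164 g/mol.
H contributes 4 × 1.008 = 4.032 g per mole.
4.032/172.164 = 0.0234 → 2.34%.

2.34 mass %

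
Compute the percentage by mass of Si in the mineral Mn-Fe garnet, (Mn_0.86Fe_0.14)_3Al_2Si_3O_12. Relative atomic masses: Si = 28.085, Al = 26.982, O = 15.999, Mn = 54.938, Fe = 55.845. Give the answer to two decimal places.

Formula mass = 2.58·54.938 + 0.42·55.845 + 2·26.982 + 3·28.085 + 12·15.999 = 495.402 g/mol, of which 84.255 g is Si.
So Si makes up 84.255/495.402 = 0.1701 of the mass, i.e. 17.01%.

17.01 wt%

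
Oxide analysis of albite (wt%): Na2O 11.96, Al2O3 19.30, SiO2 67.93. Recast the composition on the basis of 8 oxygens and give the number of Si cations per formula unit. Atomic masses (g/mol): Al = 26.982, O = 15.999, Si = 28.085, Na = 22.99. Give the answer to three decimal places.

2.993 Si apfu

Na2O: 11.96/61.979 = 0.19297 mol → 0.38594 mol Na, 0.19297 mol O.
Al2O3: 19.30/101.961 = 0.18929 mol → 0.37858 mol Al, 0.56787 mol O.
SiO2: 67.93/60.083 = 1.13060 mol → 1.13060 mol Si, 2.26120 mol O.
Total oxygen = 3.02204 mol. Normalization factor = 8/3.02204 = 2.64722.
Si per 8 O = 1.13060 × 2.64722 = 2.993.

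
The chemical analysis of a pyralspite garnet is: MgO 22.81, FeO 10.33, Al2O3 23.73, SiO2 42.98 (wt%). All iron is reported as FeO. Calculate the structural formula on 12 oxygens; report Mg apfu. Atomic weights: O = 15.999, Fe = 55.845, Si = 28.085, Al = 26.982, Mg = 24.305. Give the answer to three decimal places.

2.392 Mg apfu

MgO (M=40.304): mol = 0.56595; Mg = 0.56595, O = 0.56595.
FeO (M=71.844): mol = 0.14378; Fe = 0.14378, O = 0.14378.
Al2O3 (M=101.961): mol = 0.23274; Al = 0.46548, O = 0.69822.
SiO2 (M=60.083): mol = 0.71534; Si = 0.71534, O = 1.43068.
ΣO = 2.83863; factor = 12/ΣO = 4.22739.
Mg apfu = 0.56595 × 4.22739 = 2.392.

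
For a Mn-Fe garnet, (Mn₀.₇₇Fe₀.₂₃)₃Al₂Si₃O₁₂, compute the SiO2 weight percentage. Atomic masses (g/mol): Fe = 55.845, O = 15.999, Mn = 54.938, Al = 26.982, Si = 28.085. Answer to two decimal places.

Formula mass = 495.647 g/mol.
3 Si → 3.0000 mol SiO2 per formula unit; M(SiO2) = 60.083, so SiO2 mass = 180.249 g.
180.249/495.647 × 100 = 36.37 wt%.

36.37 wt%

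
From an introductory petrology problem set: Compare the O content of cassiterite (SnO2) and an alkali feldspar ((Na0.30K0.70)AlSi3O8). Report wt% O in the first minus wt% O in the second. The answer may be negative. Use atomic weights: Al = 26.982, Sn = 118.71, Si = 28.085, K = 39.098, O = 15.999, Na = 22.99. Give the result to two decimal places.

O in SnO2: molar mass 150.708 g/mol; 2×15.999 = 31.998 g → 21.23 wt%.
O in (Na0.30K0.70)AlSi3O8: molar mass 273.495 g/mol; 8×15.999 = 127.992 g → 46.80 wt%.
Difference = 21.23 − 46.80 = -25.57 percentage points.

-25.57 percentage points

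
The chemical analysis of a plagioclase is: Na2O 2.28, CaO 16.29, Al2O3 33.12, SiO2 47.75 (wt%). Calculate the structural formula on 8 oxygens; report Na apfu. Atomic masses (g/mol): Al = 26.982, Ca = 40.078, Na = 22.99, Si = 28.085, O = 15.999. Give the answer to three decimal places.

2.28 wt% Na2O ÷ 61.979 g/mol = 0.03679 mol, giving 0.07358 Na and 0.03679 O.
16.29 wt% CaO ÷ 56.077 g/mol = 0.29049 mol, giving 0.29049 Ca and 0.29049 O.
33.12 wt% Al2O3 ÷ 101.961 g/mol = 0.32483 mol, giving 0.64966 Al and 0.97449 O.
47.75 wt% SiO2 ÷ 60.083 g/mol = 0.79473 mol, giving 0.79473 Si and 1.58946 O.
Oxygen sums to 2.89123; scaling by 8/2.89123 = 2.76699 puts the formula on 8 O.
Na: 0.07358 × 2.76699 = 0.204 atoms per formula unit.

0.204 Na apfu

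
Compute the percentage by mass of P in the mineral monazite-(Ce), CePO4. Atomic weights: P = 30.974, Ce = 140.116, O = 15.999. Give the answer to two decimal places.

13.18 mass %

Molar mass of CePO4: 1×140.116 + 1×30.974 + 4×15.999 = 235.086 g/mol.
Mass of P per formula unit: 1 × 30.974 = 30.974 g.
Weight fraction P = 30.974 / 235.086 = 0.1318.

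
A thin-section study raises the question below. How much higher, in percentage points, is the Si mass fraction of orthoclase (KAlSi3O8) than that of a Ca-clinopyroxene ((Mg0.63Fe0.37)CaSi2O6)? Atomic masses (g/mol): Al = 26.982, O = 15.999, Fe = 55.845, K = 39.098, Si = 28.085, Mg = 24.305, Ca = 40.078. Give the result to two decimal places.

5.66 percentage points

First mineral: 84.255 g Si in 278.327 g formula = 30.27 wt% Si.
Second mineral: 56.170 g Si in 228.217 g formula = 24.61 wt% Si.
30.27% − 24.61% gives a difference of 5.66 percentage points.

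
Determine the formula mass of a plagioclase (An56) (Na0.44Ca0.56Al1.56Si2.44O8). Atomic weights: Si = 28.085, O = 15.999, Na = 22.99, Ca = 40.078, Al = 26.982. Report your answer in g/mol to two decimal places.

271.17 g/mol

Na: 0.44 × 22.99 = 10.1156
Ca: 0.56 × 40.078 = 22.4437
Al: 1.56 × 26.982 = 42.0919
Si: 2.44 × 28.085 = 68.5274
O: 8 × 15.999 = 127.9920
Summing the contributions gives the formula mass.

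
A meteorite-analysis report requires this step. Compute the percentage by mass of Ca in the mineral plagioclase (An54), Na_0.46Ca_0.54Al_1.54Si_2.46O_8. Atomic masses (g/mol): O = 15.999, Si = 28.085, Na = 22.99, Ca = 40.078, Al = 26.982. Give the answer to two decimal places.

7.99 wt%

Molar mass of Na_0.46Ca_0.54Al_1.54Si_2.46O_8: 0.46·22.99 + 0.54·40.078 + 1.54·26.982 + 2.46·28.085 + 8·15.999 = 270.851 g/mol.
Mass of Ca per formula unit: 0.54 × 40.078 = 21.642 g.
Weight fraction Ca = 21.642 / 270.851 = 0.0799.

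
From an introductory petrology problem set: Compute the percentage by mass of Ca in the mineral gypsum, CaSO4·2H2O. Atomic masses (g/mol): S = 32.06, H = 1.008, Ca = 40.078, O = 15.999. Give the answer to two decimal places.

Formula mass = 1*40.078 + 1*32.06 + 6*15.999 + 4*1.008 = 172.164 g/mol, of which 40.078 g is Ca.
So Ca makes up 40.078/172.164 = 0.2328 of the mass, i.e. 23.28%.

23.28 wt%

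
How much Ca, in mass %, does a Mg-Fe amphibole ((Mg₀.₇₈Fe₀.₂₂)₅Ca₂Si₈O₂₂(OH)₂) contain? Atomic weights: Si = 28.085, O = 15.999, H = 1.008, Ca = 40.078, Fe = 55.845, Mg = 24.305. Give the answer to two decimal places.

9.46 mass %

Formula mass = 3.90*24.305 + 1.10*55.845 + 2*40.078 + 8*28.085 + 24*15.999 + 2*1.008 = 847.047 g/mol, of which 80.156 g is Ca.
So Ca makes up 80.156/847.047 = 0.0946 of the mass, i.e. 9.46%.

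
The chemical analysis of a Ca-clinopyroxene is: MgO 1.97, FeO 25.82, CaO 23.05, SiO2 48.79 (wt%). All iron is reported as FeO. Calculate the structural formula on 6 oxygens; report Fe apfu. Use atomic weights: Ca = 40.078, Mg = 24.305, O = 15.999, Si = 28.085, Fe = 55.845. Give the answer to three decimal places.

0.883 Fe apfu

MgO: 1.97/40.304 = 0.04888 mol → 0.04888 mol Mg, 0.04888 mol O.
FeO: 25.82/71.844 = 0.35939 mol → 0.35939 mol Fe, 0.35939 mol O.
CaO: 23.05/56.077 = 0.41104 mol → 0.41104 mol Ca, 0.41104 mol O.
SiO2: 48.79/60.083 = 0.81204 mol → 0.81204 mol Si, 1.62408 mol O.
Total oxygen = 2.44339 mol. Normalization factor = 6/2.44339 = 2.45560.
Fe per 6 O = 0.35939 × 2.45560 = 0.883.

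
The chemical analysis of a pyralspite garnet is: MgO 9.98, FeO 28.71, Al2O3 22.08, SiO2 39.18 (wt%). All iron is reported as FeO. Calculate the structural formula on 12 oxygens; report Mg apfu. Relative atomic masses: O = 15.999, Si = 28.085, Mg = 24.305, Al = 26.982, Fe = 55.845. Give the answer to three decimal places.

MgO: 9.98/40.304 = 0.24762 mol → 0.24762 mol Mg, 0.24762 mol O.
FeO: 28.71/71.844 = 0.39962 mol → 0.39962 mol Fe, 0.39962 mol O.
Al2O3: 22.08/101.961 = 0.21655 mol → 0.43310 mol Al, 0.64965 mol O.
SiO2: 39.18/60.083 = 0.65210 mol → 0.65210 mol Si, 1.30420 mol O.
Total oxygen = 2.60109 mol. Normalization factor = 12/2.60109 = 4.61345.
Mg per 12 O = 0.24762 × 4.61345 = 1.142.

1.142 Mg apfu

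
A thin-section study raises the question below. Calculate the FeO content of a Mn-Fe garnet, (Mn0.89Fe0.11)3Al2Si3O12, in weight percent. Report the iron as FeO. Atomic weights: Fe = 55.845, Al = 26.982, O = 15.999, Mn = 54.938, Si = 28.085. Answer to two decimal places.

4.79 wt%

Molar mass of (Mn0.89Fe0.11)3Al2Si3O12 = 2.67*54.938 + 0.33*55.845 + 2*26.982 + 3*28.085 + 12*15.999 = 495.320 g/mol.
Each formula unit contains 0.33 Fe, equivalent to 0.33/1 = 0.3300 mol FeO.
M(FeO) = 1×55.845 + 1×15.999 = 71.844 g/mol.
Mass of FeO per formula unit = 0.3300 × 71.844 = 23.709 g.
FeO wt% = 23.709 / 495.320 × 100 = 4.79%.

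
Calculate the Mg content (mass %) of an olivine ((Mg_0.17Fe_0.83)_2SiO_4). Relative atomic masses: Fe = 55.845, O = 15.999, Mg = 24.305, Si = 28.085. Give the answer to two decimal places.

M((Mg_0.17Fe_0.83)_2SiO_4) = 193.047 g/mol.
Mg contributes 0.34 × 24.305 = 8.264 g per mole.
8.264/193.047 = 0.0428 → 4.28%.

4.28 mass %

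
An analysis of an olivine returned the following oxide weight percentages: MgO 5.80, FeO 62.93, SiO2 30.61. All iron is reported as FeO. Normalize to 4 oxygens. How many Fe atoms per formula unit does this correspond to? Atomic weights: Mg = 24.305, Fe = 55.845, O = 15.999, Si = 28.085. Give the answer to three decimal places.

5.80 wt% MgO ÷ 40.304 g/mol = 0.14391 mol, giving 0.14391 Mg and 0.14391 O.
62.93 wt% FeO ÷ 71.844 g/mol = 0.87593 mol, giving 0.87593 Fe and 0.87593 O.
30.61 wt% SiO2 ÷ 60.083 g/mol = 0.50946 mol, giving 0.50946 Si and 1.01892 O.
Oxygen sums to 2.03876; scaling by 4/2.03876 = 1.96198 puts the formula on 4 O.
Fe: 0.87593 × 1.96198 = 1.719 atoms per formula unit.

1.719 Fe apfu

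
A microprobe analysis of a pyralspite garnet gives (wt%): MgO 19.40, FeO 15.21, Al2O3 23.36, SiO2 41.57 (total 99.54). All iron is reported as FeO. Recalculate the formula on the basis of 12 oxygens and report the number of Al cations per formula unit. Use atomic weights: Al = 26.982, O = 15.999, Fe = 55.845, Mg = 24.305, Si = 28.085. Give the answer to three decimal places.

19.40 wt% MgO ÷ 40.304 g/mol = 0.48134 mol, giving 0.48134 Mg and 0.48134 O.
15.21 wt% FeO ÷ 71.844 g/mol = 0.21171 mol, giving 0.21171 Fe and 0.21171 O.
23.36 wt% Al2O3 ÷ 101.961 g/mol = 0.22911 mol, giving 0.45822 Al and 0.68733 O.
41.57 wt% SiO2 ÷ 60.083 g/mol = 0.69188 mol, giving 0.69188 Si and 1.38376 O.
Oxygen sums to 2.76414; scaling by 12/2.76414 = 4.34131 puts the formula on 12 O.
Al: 0.45822 × 4.34131 = 1.989 atoms per formula unit.

1.989 Al apfu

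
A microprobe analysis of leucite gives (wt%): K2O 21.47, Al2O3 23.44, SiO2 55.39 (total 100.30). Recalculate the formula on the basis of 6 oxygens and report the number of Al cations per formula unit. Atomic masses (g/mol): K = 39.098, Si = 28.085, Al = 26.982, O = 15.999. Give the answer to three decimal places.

K2O: 21.47/94.195 = 0.22793 mol → 0.45586 mol K, 0.22793 mol O.
Al2O3: 23.44/101.961 = 0.22989 mol → 0.45978 mol Al, 0.68967 mol O.
SiO2: 55.39/60.083 = 0.92189 mol → 0.92189 mol Si, 1.84378 mol O.
Total oxygen = 2.76138 mol. Normalization factor = 6/2.76138 = 2.17283.
Al per 6 O = 0.45978 × 2.17283 = 0.999.

0.999 Al apfu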